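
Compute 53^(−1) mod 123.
Apply the extended Euclidean algorithm to (123, 53), tracking rows (r, s, t) with s·123 + t·53 = r. Each division r_prev = q·r_cur + r_new produces the new row as (previous row) − q·(current row):
  row A: (123, 1, 0)   [1·123 + 0·53 = 123]
  row B: (53, 0, 1)   [0·123 + 1·53 = 53]
  123 = 2·53 + 17   → row C = row A − 2·row B = (17, 1, −2)   [check: 1·123 − 2·53 = 17]
  53 = 3·17 + 2   → row D = row B − 3·row C = (2, −3, 7)   [check: −3·123 + 7·53 = 2]
  17 = 8·2 + 1   → row E = row C − 8·row D = (1, 25, −58)   [check: 25·123 − 58·53 = 1]
  2 = 2·1 + 0   → remainder 0, stop. gcd = 1 (last nonzero row E).
The gcd is 1, so 53 is invertible mod 123. The last nonzero row gives 25·123 − 58·53 = 1, so t = −58. So 53^(−1) ≡ −58 ≡ 65 (mod 123). Verify: 53 · 65 = 3445 ≡ 1 (mod 123). ✓

Final answer: 53^(−1) ≡ 65 (mod 123)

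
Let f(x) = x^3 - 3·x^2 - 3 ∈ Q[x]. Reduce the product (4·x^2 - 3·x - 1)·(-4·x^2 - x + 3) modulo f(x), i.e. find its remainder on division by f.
First multiply in Q[x] without reducing: a · b = -16·x^4 + 8·x^3 + 19·x^2 - 8·x - 3. Now divide by f(x) = x^3 - 3·x^2 - 3, eliminating the leading term at each step:
  leading term -16·x^4: subtract (-16·x)·f(x) = -16·x^4 + 48·x^3 + 48·x, leaving -40·x^3 + 19·x^2 - 56·x - 3
  leading term -40·x^3: subtract (-40)·f(x) = -40·x^3 + 120·x^2 + 120, leaving -101·x^2 - 56·x - 123
The degree is now < 3, so this is the remainder. Hence a · b ≡ -101·x^2 - 56·x - 123 in Q[x]/(f).

Final answer: a · b ≡ -101·x^2 - 56·x - 123 (mod f(x))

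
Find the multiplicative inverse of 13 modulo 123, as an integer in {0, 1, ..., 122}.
Apply the extended Euclidean algorithm to (123, 13), tracking rows (r, s, t) with s·123 + t·13 = r. Each division r_prev = q·r_cur + r_new produces the new row as (previous row) − q·(current row):
  row A: (123, 1, 0)   [1·123 + 0·13 = 123]
  row B: (13, 0, 1)   [0·123 + 1·13 = 13]
  123 = 9·13 + 6   → row C = row A − 9·row B = (6, 1, −9)   [check: 1·123 − 9·13 = 6]
  13 = 2·6 + 1   → row D = row B − 2·row C = (1, −2, 19)   [check: −2·123 + 19·13 = 1]
  6 = 6·1 + 0   → remainder 0, stop. gcd = 1 (last nonzero row D).
The gcd is 1, so 13 is invertible mod 123. The last nonzero row gives −2·123 + 19·13 = 1, so t = 19. So 13^(−1) ≡ 19 (mod 123). Verify: 13 · 19 = 247 ≡ 1 (mod 123). ✓

Final answer: 13^(−1) ≡ 19 (mod 123)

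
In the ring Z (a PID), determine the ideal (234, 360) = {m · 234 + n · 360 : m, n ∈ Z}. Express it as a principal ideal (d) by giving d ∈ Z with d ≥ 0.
(234, 360) = (18); d = 18

In the PID Z, (a, b) is generated by gcd(a, b). Compute gcd(360, 234) with the extended Euclidean algorithm, tracking rows (r, s, t) with s·360 + t·234 = r:
  row A: (360, 1, 0)   [1·360 + 0·234 = 360]
  row B: (234, 0, 1)   [0·360 + 1·234 = 234]
  360 = 1·234 + 126   → row C = row A − 1·row B = (126, 1, −1)   [check: 1·360 − 1·234 = 126]
  234 = 1·126 + 108   → row D = row B − 1·row C = (108, −1, 2)   [check: −1·360 + 2·234 = 108]
  126 = 1·108 + 18   → row E = row C − 1·row D = (18, 2, −3)   [check: 2·360 − 3·234 = 18]
  108 = 6·18 + 0   → remainder 0, stop. gcd = 18 (last nonzero row E).
So gcd(234, 360) = 18, with Bézout identity 2·360 − 3·234 = 18. Containment (⊇): the Bézout identity exhibits 18 as an element of (234, 360), giving (18) ⊆ (234, 360). Containment (⊆): since 18 | 234 and 18 | 360 (234 = 18·13, 360 = 18·20), every Z-linear combination of 234 and 360 is divisible by 18, so (234, 360) ⊆ (18). Therefore (234, 360) = (18), d = 18.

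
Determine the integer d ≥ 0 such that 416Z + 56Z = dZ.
(416, 56) = (8); d = 8

In the PID Z, (a, b) is generated by gcd(a, b). Compute gcd(416, 56) with the extended Euclidean algorithm, tracking rows (r, s, t) with s·416 + t·56 = r:
  row A: (416, 1, 0)   [1·416 + 0·56 = 416]
  row B: (56, 0, 1)   [0·416 + 1·56 = 56]
  416 = 7·56 + 24   → row C = row A − 7·row B = (24, 1, −7)   [check: 1·416 − 7·56 = 24]
  56 = 2·24 + 8   → row D = row B − 2·row C = (8, −2, 15)   [check: −2·416 + 15·56 = 8]
  24 = 3·8 + 0   → remainder 0, stop. gcd = 8 (last nonzero row D).
So gcd(416, 56) = 8, with Bézout identity −2·416 + 15·56 = 8. Containment (⊇): the Bézout identity exhibits 8 as an element of (416, 56), giving (8) ⊆ (416, 56). Containment (⊆): since 8 | 416 and 8 | 56 (416 = 8·52, 56 = 8·7), every Z-linear combination of 416 and 56 is divisible by 8, so (416, 56) ⊆ (8). Therefore (416, 56) = (8), d = 8.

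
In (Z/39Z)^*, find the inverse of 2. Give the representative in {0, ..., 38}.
2^(−1) ≡ 20 (mod 39)

Apply the extended Euclidean algorithm to (39, 2), tracking rows (r, s, t) with s·39 + t·2 = r. Each division r_prev = q·r_cur + r_new produces the new row as (previous row) − q·(current row):
  row A: (39, 1, 0)   [1·39 + 0·2 = 39]
  row B: (2, 0, 1)   [0·39 + 1·2 = 2]
  39 = 19·2 + 1   → row C = row A − 19·row B = (1, 1, −19)   [check: 1·39 − 19·2 = 1]
  2 = 2·1 + 0   → remainder 0, stop. gcd = 1 (last nonzero row C).
The gcd is 1, so 2 is invertible mod 39. The last nonzero row gives 1·39 − 19·2 = 1, so t = −19. So 2^(−1) ≡ −19 ≡ 20 (mod 39). Verify: 2 · 20 = 40 ≡ 1 (mod 39). ✓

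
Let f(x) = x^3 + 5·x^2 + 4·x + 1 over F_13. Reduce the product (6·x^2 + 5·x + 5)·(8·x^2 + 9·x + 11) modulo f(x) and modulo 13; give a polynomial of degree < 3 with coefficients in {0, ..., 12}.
Multiply as integer polynomials: a · b = 48·x^4 + 94·x^3 + 151·x^2 + 100·x + 55. Reducing coefficients mod 13: a · b ≡ 9·x^4 + 3·x^3 + 8·x^2 + 9·x + 3. Now divide by f(x) = x^3 + 5·x^2 + 4·x + 1 in F_13[x], eliminating the leading term at each step:
  leading term 9·x^4: subtract (9·x)·f(x) = 9·x^4 + 6·x^3 + 10·x^2 + 9·x, leaving 10·x^3 + 11·x^2 + 3 (coefficients mod 13)
  leading term 10·x^3: subtract (10)·f(x) = 10·x^3 + 11·x^2 + x + 10, leaving 12·x + 6 (coefficients mod 13)
The degree is now < 3, so this is the remainder. Hence a · b ≡ 12·x + 6 in F_13[x]/(f).

Final answer: a · b ≡ 12·x + 6 (mod f(x))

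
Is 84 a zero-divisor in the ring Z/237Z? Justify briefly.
gcd(84, 237) = 3 > 1, so 84 is not a unit in Z/237Z. In Z/nZ every nonzero non-unit is a zero-divisor: explicitly, take b = 237/gcd = 79 ≠ 0 (mod 237); then 84·79 = 6636 = 28·237, i.e. 84·79 ≡ 0 (mod 237). So 84 is a zero-divisor.

Final answer: YES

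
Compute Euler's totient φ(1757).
φ is multiplicative, with φ(p^e) = p^e − p^(e−1). Factorise 1757 = 7 · 251. Then
  φ(1757) = (7 − 1) · (251 − 1) = 6 · 250 = 1500.

Final answer: φ(1757) = 1500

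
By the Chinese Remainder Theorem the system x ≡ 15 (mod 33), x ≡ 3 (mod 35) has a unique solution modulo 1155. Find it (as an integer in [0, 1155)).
The moduli 33, 35 are pairwise coprime, so by the CRT there is a unique solution mod 33·35 = 1155.
Solve by successive substitution. Start with x ≡ 15 (mod 33).
  Combine with x ≡ 3 (mod 35): write x = 15 + 33·t and require 15 + 33·t ≡ 3 (mod 35), i.e. 33·t ≡ 3 − 15 ≡ 23 (mod 35). Since 33^(−1) ≡ 17 (mod 35), t ≡ 17·23 ≡ 6 (mod 35). So x ≡ 15 + 33·6 = 213 (mod 1155).
Unique solution in [0, 1155): x = 213.

Final answer: x ≡ 213 (mod 1155); the representative in [0, 1155) is 213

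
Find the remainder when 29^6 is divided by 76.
Use repeated squaring. Binary(6) = 110. Walk through the bits of the exponent 6 left-to-right: at each bit after the leading one, square the running value, then multiply by 29 if the bit is 1 (always reducing mod 76):
  bit 1 = 1 (leading): start with 29.
  bit 2 = 1: square 29^2 = 841 ≡ 5; bit is 1, so multiply 5·29 = 145 ≡ 69 (mod 76).
  bit 3 = 0: square 69^2 = 4761 ≡ 49 (mod 76).
Final value: 29^6 ≡ 49 (mod 76).

Final answer: 49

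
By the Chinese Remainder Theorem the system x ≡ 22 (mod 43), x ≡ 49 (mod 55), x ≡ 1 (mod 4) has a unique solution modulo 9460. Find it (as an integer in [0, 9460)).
The moduli 43, 55, 4 are pairwise coprime, so by the CRT there is a unique solution mod 43·55·4 = 9460.
Solve by successive substitution. Start with x ≡ 22 (mod 43).
  Combine with x ≡ 49 (mod 55): write x = 22 + 43·t and require 22 + 43·t ≡ 49 (mod 55), i.e. 43·t ≡ 49 − 22 ≡ 27 (mod 55). Since 43^(−1) ≡ 32 (mod 55), t ≡ 32·27 ≡ 39 (mod 55). So x ≡ 22 + 43·39 = 1699 (mod 2365).
  Combine with x ≡ 1 (mod 4): write x = 1699 + 2365·t and require 1699 + 2365·t ≡ 1 (mod 4), i.e. 2365·t ≡ 1 − 1699 ≡ 2 (mod 4). Since 2365^(−1) ≡ 1 (mod 4) (2365 ≡ 1 (mod 4)), t ≡ 1·2 ≡ 2 (mod 4). So x ≡ 1699 + 2365·2 = 6429 (mod 9460).
Unique solution in [0, 9460): x = 6429.

Final answer: x ≡ 6429 (mod 9460); the representative in [0, 9460) is 6429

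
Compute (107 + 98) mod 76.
53

Reduce the summands first: 107 ≡ 31, 98 ≡ 22 (mod 76), so 107 + 98 ≡ 31 + 22 (mod 76). 31 + 22 = 53; 53 = 0·76 + 53, so (107 + 98) mod 76 = 53.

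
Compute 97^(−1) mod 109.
97^(−1) ≡ 9 (mod 109)

Apply the extended Euclidean algorithm to (109, 97), tracking rows (r, s, t) with s·109 + t·97 = r. Each division r_prev = q·r_cur + r_new produces the new row as (previous row) − q·(current row):
  row A: (109, 1, 0)   [1·109 + 0·97 = 109]
  row B: (97, 0, 1)   [0·109 + 1·97 = 97]
  109 = 1·97 + 12   → row C = row A − 1·row B = (12, 1, −1)   [check: 1·109 − 1·97 = 12]
  97 = 8·12 + 1   → row D = row B − 8·row C = (1, −8, 9)   [check: −8·109 + 9·97 = 1]
  12 = 12·1 + 0   → remainder 0, stop. gcd = 1 (last nonzero row D).
The gcd is 1, so 97 is invertible mod 109. The last nonzero row gives −8·109 + 9·97 = 1, so t = 9. So 97^(−1) ≡ 9 (mod 109). Verify: 97 · 9 = 873 ≡ 1 (mod 109). ✓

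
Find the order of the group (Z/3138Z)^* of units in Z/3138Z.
|(Z/3138Z)^*| = 1044

(Z/3138Z)^* consists of the classes a with gcd(a, 3138) = 1, so its order is φ(3138). φ is multiplicative, with φ(p^e) = p^e − p^(e−1). Factorise 3138 = 2 · 3 · 523. Then
  φ(3138) = (2 − 1) · (3 − 1) · (523 − 1) = 1 · 2 · 522 = 1044.
Thus |(Z/3138Z)^*| = 1044.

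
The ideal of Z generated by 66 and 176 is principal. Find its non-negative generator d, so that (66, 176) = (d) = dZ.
(66, 176) = (22); d = 22

In the PID Z, (a, b) is generated by gcd(a, b). Compute gcd(176, 66) with the extended Euclidean algorithm, tracking rows (r, s, t) with s·176 + t·66 = r:
  row A: (176, 1, 0)   [1·176 + 0·66 = 176]
  row B: (66, 0, 1)   [0·176 + 1·66 = 66]
  176 = 2·66 + 44   → row C = row A − 2·row B = (44, 1, −2)   [check: 1·176 − 2·66 = 44]
  66 = 1·44 + 22   → row D = row B − 1·row C = (22, −1, 3)   [check: −1·176 + 3·66 = 22]
  44 = 2·22 + 0   → remainder 0, stop. gcd = 22 (last nonzero row D).
So gcd(66, 176) = 22, with Bézout identity −1·176 + 3·66 = 22. Containment (⊇): the Bézout identity exhibits 22 as an element of (66, 176), giving (22) ⊆ (66, 176). Containment (⊆): since 22 | 66 and 22 | 176 (66 = 22·3, 176 = 22·8), every Z-linear combination of 66 and 176 is divisible by 22, so (66, 176) ⊆ (22). Therefore (66, 176) = (22), d = 22.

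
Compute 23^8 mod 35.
Use repeated squaring. Binary(8) = 1000. Walk through the bits of the exponent 8 left-to-right: at each bit after the leading one, square the running value, then multiply by 23 if the bit is 1 (always reducing mod 35):
  bit 1 = 1 (leading): start with 23.
  bit 2 = 0: square 23^2 = 529 ≡ 4 (mod 35).
  bit 3 = 0: square 4^2 = 16 (mod 35).
  bit 4 = 0: square 16^2 = 256 ≡ 11 (mod 35).
Final value: 23^8 ≡ 11 (mod 35).

Final answer: 11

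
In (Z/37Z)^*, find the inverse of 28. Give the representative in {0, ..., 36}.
28^(−1) ≡ 4 (mod 37)

Apply the extended Euclidean algorithm to (37, 28), tracking rows (r, s, t) with s·37 + t·28 = r. Each division r_prev = q·r_cur + r_new produces the new row as (previous row) − q·(current row):
  row A: (37, 1, 0)   [1·37 + 0·28 = 37]
  row B: (28, 0, 1)   [0·37 + 1·28 = 28]
  37 = 1·28 + 9   → row C = row A − 1·row B = (9, 1, −1)   [check: 1·37 − 1·28 = 9]
  28 = 3·9 + 1   → row D = row B − 3·row C = (1, −3, 4)   [check: −3·37 + 4·28 = 1]
  9 = 9·1 + 0   → remainder 0, stop. gcd = 1 (last nonzero row D).
The gcd is 1, so 28 is invertible mod 37. The last nonzero row gives −3·37 + 4·28 = 1, so t = 4. So 28^(−1) ≡ 4 (mod 37). Verify: 28 · 4 = 112 ≡ 1 (mod 37). ✓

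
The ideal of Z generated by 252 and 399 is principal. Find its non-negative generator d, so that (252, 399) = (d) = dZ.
In the PID Z, (a, b) is generated by gcd(a, b). Compute gcd(399, 252) with the extended Euclidean algorithm, tracking rows (r, s, t) with s·399 + t·252 = r:
  row A: (399, 1, 0)   [1·399 + 0·252 = 399]
  row B: (252, 0, 1)   [0·399 + 1·252 = 252]
  399 = 1·252 + 147   → row C = row A − 1·row B = (147, 1, −1)   [check: 1·399 − 1·252 = 147]
  252 = 1·147 + 105   → row D = row B − 1·row C = (105, −1, 2)   [check: −1·399 + 2·252 = 105]
  147 = 1·105 + 42   → row E = row C − 1·row D = (42, 2, −3)   [check: 2·399 − 3·252 = 42]
  105 = 2·42 + 21   → row F = row D − 2·row E = (21, −5, 8)   [check: −5·399 + 8·252 = 21]
  42 = 2·21 + 0   → remainder 0, stop. gcd = 21 (last nonzero row F).
So gcd(252, 399) = 21, with Bézout identity −5·399 + 8·252 = 21. Containment (⊇): the Bézout identity exhibits 21 as an element of (252, 399), giving (21) ⊆ (252, 399). Containment (⊆): since 21 | 252 and 21 | 399 (252 = 21·12, 399 = 21·19), every Z-linear combination of 252 and 399 is divisible by 21, so (252, 399) ⊆ (21). Therefore (252, 399) = (21), d = 21.

Final answer: (252, 399) = (21); d = 21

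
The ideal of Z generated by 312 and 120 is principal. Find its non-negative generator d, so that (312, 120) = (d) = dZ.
(312, 120) = (24); d = 24

In the PID Z, (a, b) is generated by gcd(a, b). Compute gcd(312, 120) with the extended Euclidean algorithm, tracking rows (r, s, t) with s·312 + t·120 = r:
  row A: (312, 1, 0)   [1·312 + 0·120 = 312]
  row B: (120, 0, 1)   [0·312 + 1·120 = 120]
  312 = 2·120 + 72   → row C = row A − 2·row B = (72, 1, −2)   [check: 1·312 − 2·120 = 72]
  120 = 1·72 + 48   → row D = row B − 1·row C = (48, −1, 3)   [check: −1·312 + 3·120 = 48]
  72 = 1·48 + 24   → row E = row C − 1·row D = (24, 2, −5)   [check: 2·312 − 5·120 = 24]
  48 = 2·24 + 0   → remainder 0, stop. gcd = 24 (last nonzero row E).
So gcd(312, 120) = 24, with Bézout identity 2·312 − 5·120 = 24. Containment (⊇): the Bézout identity exhibits 24 as an element of (312, 120), giving (24) ⊆ (312, 120). Containment (⊆): since 24 | 312 and 24 | 120 (312 = 24·13, 120 = 24·5), every Z-linear combination of 312 and 120 is divisible by 24, so (312, 120) ⊆ (24). Therefore (312, 120) = (24), d = 24.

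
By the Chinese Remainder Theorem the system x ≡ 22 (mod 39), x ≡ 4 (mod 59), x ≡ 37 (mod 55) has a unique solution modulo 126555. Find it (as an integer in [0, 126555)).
x ≡ 114877 (mod 126555); the representative in [0, 126555) is 114877

The moduli 39, 59, 55 are pairwise coprime, so by the CRT there is a unique solution mod 39·59·55 = 126555.
Solve by successive substitution. Start with x ≡ 22 (mod 39).
  Combine with x ≡ 4 (mod 59): write x = 22 + 39·t and require 22 + 39·t ≡ 4 (mod 59), i.e. 39·t ≡ 4 − 22 ≡ 41 (mod 59). Since 39^(−1) ≡ 56 (mod 59), t ≡ 56·41 ≡ 54 (mod 59). So x ≡ 22 + 39·54 = 2128 (mod 2301).
  Combine with x ≡ 37 (mod 55): write x = 2128 + 2301·t and require 2128 + 2301·t ≡ 37 (mod 55), i.e. 2301·t ≡ 37 − 2128 ≡ 54 (mod 55). Since 2301^(−1) ≡ 6 (mod 55) (2301 ≡ 46 (mod 55)), t ≡ 6·54 ≡ 49 (mod 55). So x ≡ 2128 + 2301·49 = 114877 (mod 126555).
Unique solution in [0, 126555): x = 114877.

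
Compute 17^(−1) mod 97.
17^(−1) ≡ 40 (mod 97)

Apply the extended Euclidean algorithm to (97, 17), tracking rows (r, s, t) with s·97 + t·17 = r. Each division r_prev = q·r_cur + r_new produces the new row as (previous row) − q·(current row):
  row A: (97, 1, 0)   [1·97 + 0·17 = 97]
  row B: (17, 0, 1)   [0·97 + 1·17 = 17]
  97 = 5·17 + 12   → row C = row A − 5·row B = (12, 1, −5)   [check: 1·97 − 5·17 = 12]
  17 = 1·12 + 5   → row D = row B − 1·row C = (5, −1, 6)   [check: −1·97 + 6·17 = 5]
  12 = 2·5 + 2   → row E = row C − 2·row D = (2, 3, −17)   [check: 3·97 − 17·17 = 2]
  5 = 2·2 + 1   → row F = row D − 2·row E = (1, −7, 40)   [check: −7·97 + 40·17 = 1]
  2 = 2·1 + 0   → remainder 0, stop. gcd = 1 (last nonzero row F).
The gcd is 1, so 17 is invertible mod 97. The last nonzero row gives −7·97 + 40·17 = 1, so t = 40. So 17^(−1) ≡ 40 (mod 97). Verify: 17 · 40 = 680 ≡ 1 (mod 97). ✓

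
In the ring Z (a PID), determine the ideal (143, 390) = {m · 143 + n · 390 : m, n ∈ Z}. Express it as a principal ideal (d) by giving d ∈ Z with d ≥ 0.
(143, 390) = (13); d = 13

In the PID Z, (a, b) is generated by gcd(a, b). Compute gcd(390, 143) with the extended Euclidean algorithm, tracking rows (r, s, t) with s·390 + t·143 = r:
  row A: (390, 1, 0)   [1·390 + 0·143 = 390]
  row B: (143, 0, 1)   [0·390 + 1·143 = 143]
  390 = 2·143 + 104   → row C = row A − 2·row B = (104, 1, −2)   [check: 1·390 − 2·143 = 104]
  143 = 1·104 + 39   → row D = row B − 1·row C = (39, −1, 3)   [check: −1·390 + 3·143 = 39]
  104 = 2·39 + 26   → row E = row C − 2·row D = (26, 3, −8)   [check: 3·390 − 8·143 = 26]
  39 = 1·26 + 13   → row F = row D − 1·row E = (13, −4, 11)   [check: −4·390 + 11·143 = 13]
  26 = 2·13 + 0   → remainder 0, stop. gcd = 13 (last nonzero row F).
So gcd(143, 390) = 13, with Bézout identity −4·390 + 11·143 = 13. Containment (⊇): the Bézout identity exhibits 13 as an element of (143, 390), giving (13) ⊆ (143, 390). Containment (⊆): since 13 | 143 and 13 | 390 (143 = 13·11, 390 = 13·30), every Z-linear combination of 143 and 390 is divisible by 13, so (143, 390) ⊆ (13). Therefore (143, 390) = (13), d = 13.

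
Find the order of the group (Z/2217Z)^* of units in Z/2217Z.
(Z/2217Z)^* consists of the classes a with gcd(a, 2217) = 1, so its order is φ(2217). φ is multiplicative, with φ(p^e) = p^e − p^(e−1). Factorise 2217 = 3 · 739. Then
  φ(2217) = (3 − 1) · (739 − 1) = 2 · 738 = 1476.
Thus |(Z/2217Z)^*| = 1476.

Final answer: |(Z/2217Z)^*| = 1476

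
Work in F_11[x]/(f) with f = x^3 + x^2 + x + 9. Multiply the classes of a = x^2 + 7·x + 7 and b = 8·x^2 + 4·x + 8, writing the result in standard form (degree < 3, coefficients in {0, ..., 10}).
Multiply as integer polynomials: a · b = 8·x^4 + 60·x^3 + 92·x^2 + 84·x + 56. Reducing coefficients mod 11: a · b ≡ 8·x^4 + 5·x^3 + 4·x^2 + 7·x + 1. Now divide by f(x) = x^3 + x^2 + x + 9 in F_11[x], eliminating the leading term at each step:
  leading term 8·x^4: subtract (8·x)·f(x) = 8·x^4 + 8·x^3 + 8·x^2 + 6·x, leaving 8·x^3 + 7·x^2 + x + 1 (coefficients mod 11)
  leading term 8·x^3: subtract (8)·f(x) = 8·x^3 + 8·x^2 + 8·x + 6, leaving 10·x^2 + 4·x + 6 (coefficients mod 11)
The degree is now < 3, so this is the remainder. Hence a · b ≡ 10·x^2 + 4·x + 6 in F_11[x]/(f).

Final answer: a · b ≡ 10·x^2 + 4·x + 6 (mod f(x))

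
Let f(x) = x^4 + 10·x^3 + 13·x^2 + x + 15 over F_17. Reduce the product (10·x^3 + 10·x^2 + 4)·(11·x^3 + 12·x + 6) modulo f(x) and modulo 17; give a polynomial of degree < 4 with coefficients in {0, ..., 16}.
a · b ≡ 14·x^3 + 15·x^2 + x (mod f(x))

Multiply as integer polynomials: a · b = 110·x^6 + 110·x^5 + 120·x^4 + 224·x^3 + 60·x^2 + 48·x + 24. Reducing coefficients mod 17: a · b ≡ 8·x^6 + 8·x^5 + x^4 + 3·x^3 + 9·x^2 + 14·x + 7. Now divide by f(x) = x^4 + 10·x^3 + 13·x^2 + x + 15 in F_17[x], eliminating the leading term at each step:
  leading term 8·x^6: subtract (8·x^2)·f(x) = 8·x^6 + 12·x^5 + 2·x^4 + 8·x^3 + x^2, leaving 13·x^5 + 16·x^4 + 12·x^3 + 8·x^2 + 14·x + 7 (coefficients mod 17)
  leading term 13·x^5: subtract (13·x)·f(x) = 13·x^5 + 11·x^4 + 16·x^3 + 13·x^2 + 8·x, leaving 5·x^4 + 13·x^3 + 12·x^2 + 6·x + 7 (coefficients mod 17)
  leading term 5·x^4: subtract (5)·f(x) = 5·x^4 + 16·x^3 + 14·x^2 + 5·x + 7, leaving 14·x^3 + 15·x^2 + x (coefficients mod 17)
The degree is now < 4, so this is the remainder. Hence a · b ≡ 14·x^3 + 15·x^2 + x in F_17[x]/(f).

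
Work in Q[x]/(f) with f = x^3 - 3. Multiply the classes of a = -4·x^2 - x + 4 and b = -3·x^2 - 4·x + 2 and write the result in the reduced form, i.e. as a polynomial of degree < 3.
a · b ≡ -16·x^2 + 18·x + 65 (mod f(x))

First multiply in Q[x] without reducing: a · b = 12·x^4 + 19·x^3 - 16·x^2 - 18·x + 8. Now divide by f(x) = x^3 - 3, eliminating the leading term at each step:
  leading term 12·x^4: subtract (12·x)·f(x) = 12·x^4 - 36·x, leaving 19·x^3 - 16·x^2 + 18·x + 8
  leading term 19·x^3: subtract (19)·f(x) = 19·x^3 - 57, leaving -16·x^2 + 18·x + 65
The degree is now < 3, so this is the remainder. Hence a · b ≡ -16·x^2 + 18·x + 65 in Q[x]/(f).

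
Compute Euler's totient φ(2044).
φ(2044) = 864

φ is multiplicative, with φ(p^e) = p^e − p^(e−1). Factorise 2044 = 2^2 · 7 · 73. Then
  φ(2044) = (2^2 − 2^1) · (7 − 1) · (73 − 1) = 2 · 6 · 72 = 864.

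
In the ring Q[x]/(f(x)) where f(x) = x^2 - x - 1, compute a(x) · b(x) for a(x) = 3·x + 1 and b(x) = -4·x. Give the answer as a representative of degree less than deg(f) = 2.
First multiply in Q[x] without reducing: a · b = -12·x^2 - 4·x. Now divide by f(x) = x^2 - x - 1, eliminating the leading term at each step:
  leading term -12·x^2: subtract (-12)·f(x) = -12·x^2 + 12·x + 12, leaving -16·x - 12
The degree is now < 2, so this is the remainder. Hence a · b ≡ -16·x - 12 in Q[x]/(f).

Final answer: a · b ≡ -16·x - 12 (mod f(x))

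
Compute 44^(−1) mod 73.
Apply the extended Euclidean algorithm to (73, 44), tracking rows (r, s, t) with s·73 + t·44 = r. Each division r_prev = q·r_cur + r_new produces the new row as (previous row) − q·(current row):
  row A: (73, 1, 0)   [1·73 + 0·44 = 73]
  row B: (44, 0, 1)   [0·73 + 1·44 = 44]
  73 = 1·44 + 29   → row C = row A − 1·row B = (29, 1, −1)   [check: 1·73 − 1·44 = 29]
  44 = 1·29 + 15   → row D = row B − 1·row C = (15, −1, 2)   [check: −1·73 + 2·44 = 15]
  29 = 1·15 + 14   → row E = row C − 1·row D = (14, 2, −3)   [check: 2·73 − 3·44 = 14]
  15 = 1·14 + 1   → row F = row D − 1·row E = (1, −3, 5)   [check: −3·73 + 5·44 = 1]
  14 = 14·1 + 0   → remainder 0, stop. gcd = 1 (last nonzero row F).
The gcd is 1, so 44 is invertible mod 73. The last nonzero row gives −3·73 + 5·44 = 1, so t = 5. So 44^(−1) ≡ 5 (mod 73). Verify: 44 · 5 = 220 ≡ 1 (mod 73). ✓

Final answer: 44^(−1) ≡ 5 (mod 73)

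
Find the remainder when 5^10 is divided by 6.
1

Use repeated squaring. Binary(10) = 1010. Walk through the bits of the exponent 10 left-to-right: at each bit after the leading one, square the running value, then multiply by 5 if the bit is 1 (always reducing mod 6):
  bit 1 = 1 (leading): start with 5.
  bit 2 = 0: square 5^2 = 25 ≡ 1 (mod 6).
  bit 3 = 1: square 1^2 = 1; bit is 1, so multiply 1·5 = 5 (mod 6).
  bit 4 = 0: square 5^2 = 25 ≡ 1 (mod 6).
Final value: 5^10 ≡ 1 (mod 6).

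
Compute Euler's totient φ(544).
φ is multiplicative, with φ(p^e) = p^e − p^(e−1). Factorise 544 = 2^5 · 17. Then
  φ(544) = (2^5 − 2^4) · (17 − 1) = 16 · 16 = 256.

Final answer: φ(544) = 256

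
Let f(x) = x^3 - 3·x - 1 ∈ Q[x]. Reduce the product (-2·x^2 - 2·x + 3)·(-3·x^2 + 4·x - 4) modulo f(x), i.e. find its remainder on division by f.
First multiply in Q[x] without reducing: a · b = 6·x^4 - 2·x^3 - 9·x^2 + 20·x - 12. Now divide by f(x) = x^3 - 3·x - 1, eliminating the leading term at each step:
  leading term 6·x^4: subtract (6·x)·f(x) = 6·x^4 - 18·x^2 - 6·x, leaving -2·x^3 + 9·x^2 + 26·x - 12
  leading term -2·x^3: subtract (-2)·f(x) = -2·x^3 + 6·x + 2, leaving 9·x^2 + 20·x - 14
The degree is now < 3, so this is the remainder. Hence a · b ≡ 9·x^2 + 20·x - 14 in Q[x]/(f).

Final answer: a · b ≡ 9·x^2 + 20·x - 14 (mod f(x))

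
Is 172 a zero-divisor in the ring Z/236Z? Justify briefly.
YES

gcd(172, 236) = 4 > 1, so 172 is not a unit in Z/236Z. In Z/nZ every nonzero non-unit is a zero-divisor: explicitly, take b = 236/gcd = 59 ≠ 0 (mod 236); then 172·59 = 10148 = 43·236, i.e. 172·59 ≡ 0 (mod 236). So 172 is a zero-divisor.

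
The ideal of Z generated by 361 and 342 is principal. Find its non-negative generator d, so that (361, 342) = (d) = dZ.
In the PID Z, (a, b) is generated by gcd(a, b). Compute gcd(361, 342) with the extended Euclidean algorithm, tracking rows (r, s, t) with s·361 + t·342 = r:
  row A: (361, 1, 0)   [1·361 + 0·342 = 361]
  row B: (342, 0, 1)   [0·361 + 1·342 = 342]
  361 = 1·342 + 19   → row C = row A − 1·row B = (19, 1, −1)   [check: 1·361 − 1·342 = 19]
  342 = 18·19 + 0   → remainder 0, stop. gcd = 19 (last nonzero row C).
So gcd(361, 342) = 19, with Bézout identity 1·361 − 1·342 = 19. Containment (⊇): the Bézout identity exhibits 19 as an element of (361, 342), giving (19) ⊆ (361, 342). Containment (⊆): since 19 | 361 and 19 | 342 (361 = 19·19, 342 = 19·18), every Z-linear combination of 361 and 342 is divisible by 19, so (361, 342) ⊆ (19). Therefore (361, 342) = (19), d = 19.

Final answer: (361, 342) = (19); d = 19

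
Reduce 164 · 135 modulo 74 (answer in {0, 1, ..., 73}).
Reduce the factors first: 164 ≡ 16, 135 ≡ 61 (mod 74), so 164 · 135 ≡ 16 · 61 (mod 74). 16 · 61 = 976. Dividing by 74: 976 = 13·74 + 14. So (164 · 135) mod 74 = 14.

Final answer: 14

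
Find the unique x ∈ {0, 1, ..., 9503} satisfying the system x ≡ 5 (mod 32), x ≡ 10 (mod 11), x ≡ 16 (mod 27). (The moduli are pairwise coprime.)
The moduli 32, 11, 27 are pairwise coprime, so by the CRT there is a unique solution mod 32·11·27 = 9504.
Solve by successive substitution. Start with x ≡ 5 (mod 32).
  Combine with x ≡ 10 (mod 11): write x = 5 + 32·t and require 5 + 32·t ≡ 10 (mod 11), i.e. 32·t ≡ 10 − 5 ≡ 5 (mod 11). Since 32^(−1) ≡ 10 (mod 11) (32 ≡ 10 (mod 11)), t ≡ 10·5 ≡ 6 (mod 11). So x ≡ 5 + 32·6 = 197 (mod 352).
  Combine with x ≡ 16 (mod 27): write x = 197 + 352·t and require 197 + 352·t ≡ 16 (mod 27), i.e. 352·t ≡ 16 − 197 ≡ 8 (mod 27). Since 352^(−1) ≡ 1 (mod 27) (352 ≡ 1 (mod 27)), t ≡ 1·8 ≡ 8 (mod 27). So x ≡ 197 + 352·8 = 3013 (mod 9504).
Unique solution in [0, 9504): x = 3013.

Final answer: x ≡ 3013 (mod 9504); the representative in [0, 9504) is 3013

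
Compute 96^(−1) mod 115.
Apply the extended Euclidean algorithm to (115, 96), tracking rows (r, s, t) with s·115 + t·96 = r. Each division r_prev = q·r_cur + r_new produces the new row as (previous row) − q·(current row):
  row A: (115, 1, 0)   [1·115 + 0·96 = 115]
  row B: (96, 0, 1)   [0·115 + 1·96 = 96]
  115 = 1·96 + 19   → row C = row A − 1·row B = (19, 1, −1)   [check: 1·115 − 1·96 = 19]
  96 = 5·19 + 1   → row D = row B − 5·row C = (1, −5, 6)   [check: −5·115 + 6·96 = 1]
  19 = 19·1 + 0   → remainder 0, stop. gcd = 1 (last nonzero row D).
The gcd is 1, so 96 is invertible mod 115. The last nonzero row gives −5·115 + 6·96 = 1, so t = 6. So 96^(−1) ≡ 6 (mod 115). Verify: 96 · 6 = 576 ≡ 1 (mod 115). ✓

Final answer: 96^(−1) ≡ 6 (mod 115)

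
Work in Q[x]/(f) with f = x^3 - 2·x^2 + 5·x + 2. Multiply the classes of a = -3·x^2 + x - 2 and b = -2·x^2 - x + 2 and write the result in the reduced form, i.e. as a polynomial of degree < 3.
First multiply in Q[x] without reducing: a · b = 6·x^4 + x^3 - 3·x^2 + 4·x - 4. Now divide by f(x) = x^3 - 2·x^2 + 5·x + 2, eliminating the leading term at each step:
  leading term 6·x^4: subtract (6·x)·f(x) = 6·x^4 - 12·x^3 + 30·x^2 + 12·x, leaving 13·x^3 - 33·x^2 - 8·x - 4
  leading term 13·x^3: subtract (13)·f(x) = 13·x^3 - 26·x^2 + 65·x + 26, leaving -7·x^2 - 73·x - 30
The degree is now < 3, so this is the remainder. Hence a · b ≡ -7·x^2 - 73·x - 30 in Q[x]/(f).

Final answer: a · b ≡ -7·x^2 - 73·x - 30 (mod f(x))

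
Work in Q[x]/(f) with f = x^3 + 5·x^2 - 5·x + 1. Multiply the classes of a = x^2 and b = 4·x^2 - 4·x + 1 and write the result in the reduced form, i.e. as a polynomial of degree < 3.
First multiply in Q[x] without reducing: a · b = 4·x^4 - 4·x^3 + x^2. Now divide by f(x) = x^3 + 5·x^2 - 5·x + 1, eliminating the leading term at each step:
  leading term 4·x^4: subtract (4·x)·f(x) = 4·x^4 + 20·x^3 - 20·x^2 + 4·x, leaving -24·x^3 + 21·x^2 - 4·x
  leading term -24·x^3: subtract (-24)·f(x) = -24·x^3 - 120·x^2 + 120·x - 24, leaving 141·x^2 - 124·x + 24
The degree is now < 3, so this is the remainder. Hence a · b ≡ 141·x^2 - 124·x + 24 in Q[x]/(f).

Final answer: a · b ≡ 141·x^2 - 124·x + 24 (mod f(x))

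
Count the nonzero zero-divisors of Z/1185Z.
In Z/1185Z each nonzero element is either a unit (gcd with 1185 is 1) or a zero-divisor (gcd > 1). The number of units is φ(1185): factorise 1185 = 3 · 5 · 79, so φ(1185) = (3 − 1) · (5 − 1) · (79 − 1) = 2 · 4 · 78 = 624. The nonzero elements number 1185 − 1 = 1184. Hence the nonzero zero-divisors number 1184 − 624 = 560.

Final answer: Z/1185Z has 560 nonzero zero-divisors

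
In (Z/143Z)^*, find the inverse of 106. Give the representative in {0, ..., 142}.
Apply the extended Euclidean algorithm to (143, 106), tracking rows (r, s, t) with s·143 + t·106 = r. Each division r_prev = q·r_cur + r_new produces the new row as (previous row) − q·(current row):
  row A: (143, 1, 0)   [1·143 + 0·106 = 143]
  row B: (106, 0, 1)   [0·143 + 1·106 = 106]
  143 = 1·106 + 37   → row C = row A − 1·row B = (37, 1, −1)   [check: 1·143 − 1·106 = 37]
  106 = 2·37 + 32   → row D = row B − 2·row C = (32, −2, 3)   [check: −2·143 + 3·106 = 32]
  37 = 1·32 + 5   → row E = row C − 1·row D = (5, 3, −4)   [check: 3·143 − 4·106 = 5]
  32 = 6·5 + 2   → row F = row D − 6·row E = (2, −20, 27)   [check: −20·143 + 27·106 = 2]
  5 = 2·2 + 1   → row G = row E − 2·row F = (1, 43, −58)   [check: 43·143 − 58·106 = 1]
  2 = 2·1 + 0   → remainder 0, stop. gcd = 1 (last nonzero row G).
The gcd is 1, so 106 is invertible mod 143. The last nonzero row gives 43·143 − 58·106 = 1, so t = −58. So 106^(−1) ≡ −58 ≡ 85 (mod 143). Verify: 106 · 85 = 9010 ≡ 1 (mod 143). ✓

Final answer: 106^(−1) ≡ 85 (mod 143)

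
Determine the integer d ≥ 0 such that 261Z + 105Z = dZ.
In the PID Z, (a, b) is generated by gcd(a, b). Compute gcd(261, 105) with the extended Euclidean algorithm, tracking rows (r, s, t) with s·261 + t·105 = r:
  row A: (261, 1, 0)   [1·261 + 0·105 = 261]
  row B: (105, 0, 1)   [0·261 + 1·105 = 105]
  261 = 2·105 + 51   → row C = row A − 2·row B = (51, 1, −2)   [check: 1·261 − 2·105 = 51]
  105 = 2·51 + 3   → row D = row B − 2·row C = (3, −2, 5)   [check: −2·261 + 5·105 = 3]
  51 = 17·3 + 0   → remainder 0, stop. gcd = 3 (last nonzero row D).
So gcd(261, 105) = 3, with Bézout identity −2·261 + 5·105 = 3. Containment (⊇): the Bézout identity exhibits 3 as an element of (261, 105), giving (3) ⊆ (261, 105). Containment (⊆): since 3 | 261 and 3 | 105 (261 = 3·87, 105 = 3·35), every Z-linear combination of 261 and 105 is divisible by 3, so (261, 105) ⊆ (3). Therefore (261, 105) = (3), d = 3.

Final answer: (261, 105) = (3); d = 3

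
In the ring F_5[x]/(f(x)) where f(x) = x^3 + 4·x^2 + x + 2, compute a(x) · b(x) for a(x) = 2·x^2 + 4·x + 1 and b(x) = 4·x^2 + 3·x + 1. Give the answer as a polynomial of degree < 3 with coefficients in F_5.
Multiply as integer polynomials: a · b = 8·x^4 + 22·x^3 + 18·x^2 + 7·x + 1. Reducing coefficients mod 5: a · b ≡ 3·x^4 + 2·x^3 + 3·x^2 + 2·x + 1. Now divide by f(x) = x^3 + 4·x^2 + x + 2 in F_5[x], eliminating the leading term at each step:
  leading term 3·x^4: subtract (3·x)·f(x) = 3·x^4 + 2·x^3 + 3·x^2 + x, leaving x + 1 (coefficients mod 5)
The degree is now < 3, so this is the remainder. Hence a · b ≡ x + 1 in F_5[x]/(f).

Final answer: a · b ≡ x + 1 (mod f(x))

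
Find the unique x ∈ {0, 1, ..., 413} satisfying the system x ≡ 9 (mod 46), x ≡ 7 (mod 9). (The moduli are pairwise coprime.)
The moduli 46, 9 are pairwise coprime, so by the CRT there is a unique solution mod 46·9 = 414.
Solve by successive substitution. Start with x ≡ 9 (mod 46).
  Combine with x ≡ 7 (mod 9): write x = 9 + 46·t and require 9 + 46·t ≡ 7 (mod 9), i.e. 46·t ≡ 7 − 9 ≡ 7 (mod 9). Since 46^(−1) ≡ 1 (mod 9) (46 ≡ 1 (mod 9)), t ≡ 1·7 ≡ 7 (mod 9). So x ≡ 9 + 46·7 = 331 (mod 414).
Unique solution in [0, 414): x = 331.

Final answer: x ≡ 331 (mod 414); the representative in [0, 414) is 331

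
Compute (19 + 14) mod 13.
Reduce the summands first: 19 ≡ 6, 14 ≡ 1 (mod 13), so 19 + 14 ≡ 6 + 1 (mod 13). 6 + 1 = 7; 7 = 0·13 + 7, so (19 + 14) mod 13 = 7.

Final answer: 7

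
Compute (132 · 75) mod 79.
Reduce the factors first: 132 ≡ 53 (mod 79), so 132 · 75 ≡ 53 · 75 (mod 79). 53 · 75 = 3975. Dividing by 79: 3975 = 50·79 + 25. So (132 · 75) mod 79 = 25.

Final answer: 25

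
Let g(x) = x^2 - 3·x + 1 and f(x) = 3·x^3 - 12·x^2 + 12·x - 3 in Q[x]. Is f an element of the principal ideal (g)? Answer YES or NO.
YES

In Q[x] the ideal (g) consists of all multiples of g, so f ∈ (g) iff g | f, i.e. iff the remainder of f on division by g is 0. Divide f by g (g is monic, so eliminate the leading term of the running remainder at each step):
  leading term 3·x^3: subtract (3·x)·g(x) = 3·x^3 - 9·x^2 + 3·x, leaving -3·x^2 + 9·x - 3
  leading term -3·x^2: subtract (-3)·g(x) = -3·x^2 + 9·x - 3, leaving 0
The remainder is 0, so f(x) = g(x) · h(x) with h(x) = 3·x - 3. Hence g | f, i.e. f ∈ (g).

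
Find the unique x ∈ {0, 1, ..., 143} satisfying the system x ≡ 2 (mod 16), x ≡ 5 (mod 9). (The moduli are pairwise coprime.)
x ≡ 50 (mod 144); the representative in [0, 144) is 50

The moduli 16, 9 are pairwise coprime, so by the CRT there is a unique solution mod 16·9 = 144.
Solve by successive substitution. Start with x ≡ 2 (mod 16).
  Combine with x ≡ 5 (mod 9): write x = 2 + 16·t and require 2 + 16·t ≡ 5 (mod 9), i.e. 16·t ≡ 5 − 2 ≡ 3 (mod 9). Since 16^(−1) ≡ 4 (mod 9) (16 ≡ 7 (mod 9)), t ≡ 4·3 ≡ 3 (mod 9). So x ≡ 2 + 16·3 = 50 (mod 144).
Unique solution in [0, 144): x = 50.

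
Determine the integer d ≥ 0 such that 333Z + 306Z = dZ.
(333, 306) = (9); d = 9

In the PID Z, (a, b) is generated by gcd(a, b). Compute gcd(333, 306) with the extended Euclidean algorithm, tracking rows (r, s, t) with s·333 + t·306 = r:
  row A: (333, 1, 0)   [1·333 + 0·306 = 333]
  row B: (306, 0, 1)   [0·333 + 1·306 = 306]
  333 = 1·306 + 27   → row C = row A − 1·row B = (27, 1, −1)   [check: 1·333 − 1·306 = 27]
  306 = 11·27 + 9   → row D = row B − 11·row C = (9, −11, 12)   [check: −11·333 + 12·306 = 9]
  27 = 3·9 + 0   → remainder 0, stop. gcd = 9 (last nonzero row D).
So gcd(333, 306) = 9, with Bézout identity −11·333 + 12·306 = 9. Containment (⊇): the Bézout identity exhibits 9 as an element of (333, 306), giving (9) ⊆ (333, 306). Containment (⊆): since 9 | 333 and 9 | 306 (333 = 9·37, 306 = 9·34), every Z-linear combination of 333 and 306 is divisible by 9, so (333, 306) ⊆ (9). Therefore (333, 306) = (9), d = 9.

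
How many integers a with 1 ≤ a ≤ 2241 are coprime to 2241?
1476

The number of a ∈ {1, ..., 2241} with gcd(a, 2241) = 1 is by definition Euler's totient φ(2241). φ is multiplicative, with φ(p^e) = p^e − p^(e−1). Factorise 2241 = 3^3 · 83. Then
  φ(2241) = (3^3 − 3^2) · (83 − 1) = 18 · 82 = 1476.
So there are 1476 such integers.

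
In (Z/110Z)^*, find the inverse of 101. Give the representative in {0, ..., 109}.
Apply the extended Euclidean algorithm to (110, 101), tracking rows (r, s, t) with s·110 + t·101 = r. Each division r_prev = q·r_cur + r_new produces the new row as (previous row) − q·(current row):
  row A: (110, 1, 0)   [1·110 + 0·101 = 110]
  row B: (101, 0, 1)   [0·110 + 1·101 = 101]
  110 = 1·101 + 9   → row C = row A − 1·row B = (9, 1, −1)   [check: 1·110 − 1·101 = 9]
  101 = 11·9 + 2   → row D = row B − 11·row C = (2, −11, 12)   [check: −11·110 + 12·101 = 2]
  9 = 4·2 + 1   → row E = row C − 4·row D = (1, 45, −49)   [check: 45·110 − 49·101 = 1]
  2 = 2·1 + 0   → remainder 0, stop. gcd = 1 (last nonzero row E).
The gcd is 1, so 101 is invertible mod 110. The last nonzero row gives 45·110 − 49·101 = 1, so t = −49. So 101^(−1) ≡ −49 ≡ 61 (mod 110). Verify: 101 · 61 = 6161 ≡ 1 (mod 110). ✓

Final answer: 101^(−1) ≡ 61 (mod 110)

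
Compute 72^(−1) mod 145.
Apply the extended Euclidean algorithm to (145, 72), tracking rows (r, s, t) with s·145 + t·72 = r. Each division r_prev = q·r_cur + r_new produces the new row as (previous row) − q·(current row):
  row A: (145, 1, 0)   [1·145 + 0·72 = 145]
  row B: (72, 0, 1)   [0·145 + 1·72 = 72]
  145 = 2·72 + 1   → row C = row A − 2·row B = (1, 1, −2)   [check: 1·145 − 2·72 = 1]
  72 = 72·1 + 0   → remainder 0, stop. gcd = 1 (last nonzero row C).
The gcd is 1, so 72 is invertible mod 145. The last nonzero row gives 1·145 − 2·72 = 1, so t = −2. So 72^(−1) ≡ −2 ≡ 143 (mod 145). Verify: 72 · 143 = 10296 ≡ 1 (mod 145). ✓

Final answer: 72^(−1) ≡ 143 (mod 145)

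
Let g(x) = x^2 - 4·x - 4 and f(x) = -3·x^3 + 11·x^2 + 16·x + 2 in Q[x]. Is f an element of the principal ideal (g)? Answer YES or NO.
In Q[x] the ideal (g) consists of all multiples of g, so f ∈ (g) iff g | f, i.e. iff the remainder of f on division by g is 0. Divide f by g (g is monic, so eliminate the leading term of the running remainder at each step):
  leading term -3·x^3: subtract (-3·x)·g(x) = -3·x^3 + 12·x^2 + 12·x, leaving -x^2 + 4·x + 2
  leading term -x^2: subtract (-1)·g(x) = -x^2 + 4·x + 4, leaving -2
The remainder r(x) = -2 ≠ 0 (and deg r < deg g), so g ∤ f, i.e. f ∉ (g).

Final answer: NO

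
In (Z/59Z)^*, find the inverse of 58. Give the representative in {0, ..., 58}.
Apply the extended Euclidean algorithm to (59, 58), tracking rows (r, s, t) with s·59 + t·58 = r. Each division r_prev = q·r_cur + r_new produces the new row as (previous row) − q·(current row):
  row A: (59, 1, 0)   [1·59 + 0·58 = 59]
  row B: (58, 0, 1)   [0·59 + 1·58 = 58]
  59 = 1·58 + 1   → row C = row A − 1·row B = (1, 1, −1)   [check: 1·59 − 1·58 = 1]
  58 = 58·1 + 0   → remainder 0, stop. gcd = 1 (last nonzero row C).
The gcd is 1, so 58 is invertible mod 59. The last nonzero row gives 1·59 − 1·58 = 1, so t = −1. So 58^(−1) ≡ −1 ≡ 58 (mod 59). Verify: 58 · 58 = 3364 ≡ 1 (mod 59). ✓

Final answer: 58^(−1) ≡ 58 (mod 59)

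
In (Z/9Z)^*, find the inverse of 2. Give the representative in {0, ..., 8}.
Apply the extended Euclidean algorithm to (9, 2), tracking rows (r, s, t) with s·9 + t·2 = r. Each division r_prev = q·r_cur + r_new produces the new row as (previous row) − q·(current row):
  row A: (9, 1, 0)   [1·9 + 0·2 = 9]
  row B: (2, 0, 1)   [0·9 + 1·2 = 2]
  9 = 4·2 + 1   → row C = row A − 4·row B = (1, 1, −4)   [check: 1·9 − 4·2 = 1]
  2 = 2·1 + 0   → remainder 0, stop. gcd = 1 (last nonzero row C).
The gcd is 1, so 2 is invertible mod 9. The last nonzero row gives 1·9 − 4·2 = 1, so t = −4. So 2^(−1) ≡ −4 ≡ 5 (mod 9). Verify: 2 · 5 = 10 ≡ 1 (mod 9). ✓

Final answer: 2^(−1) ≡ 5 (mod 9)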